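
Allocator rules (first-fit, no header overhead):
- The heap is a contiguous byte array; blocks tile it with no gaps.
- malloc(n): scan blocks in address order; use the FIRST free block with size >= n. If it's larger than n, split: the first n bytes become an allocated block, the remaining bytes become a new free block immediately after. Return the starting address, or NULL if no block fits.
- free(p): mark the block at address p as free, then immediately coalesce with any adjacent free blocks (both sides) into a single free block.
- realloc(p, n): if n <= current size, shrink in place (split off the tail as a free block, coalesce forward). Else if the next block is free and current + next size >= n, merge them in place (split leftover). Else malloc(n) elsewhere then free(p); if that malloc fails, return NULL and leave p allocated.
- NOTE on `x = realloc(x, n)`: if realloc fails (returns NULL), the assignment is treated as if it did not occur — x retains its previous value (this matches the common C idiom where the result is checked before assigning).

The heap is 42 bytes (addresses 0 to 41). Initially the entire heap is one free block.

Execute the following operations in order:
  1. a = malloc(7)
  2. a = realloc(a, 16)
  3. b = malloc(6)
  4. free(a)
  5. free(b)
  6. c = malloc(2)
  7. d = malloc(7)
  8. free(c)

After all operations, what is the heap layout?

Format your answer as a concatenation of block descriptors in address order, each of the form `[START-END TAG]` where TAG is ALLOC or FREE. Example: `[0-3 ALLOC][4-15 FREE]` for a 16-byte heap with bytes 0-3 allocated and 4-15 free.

Op 1: a = malloc(7) -> a = 0; heap: [0-6 ALLOC][7-41 FREE]
Op 2: a = realloc(a, 16) -> a = 0; heap: [0-15 ALLOC][16-41 FREE]
Op 3: b = malloc(6) -> b = 16; heap: [0-15 ALLOC][16-21 ALLOC][22-41 FREE]
Op 4: free(a) -> (freed a); heap: [0-15 FREE][16-21 ALLOC][22-41 FREE]
Op 5: free(b) -> (freed b); heap: [0-41 FREE]
Op 6: c = malloc(2) -> c = 0; heap: [0-1 ALLOC][2-41 FREE]
Op 7: d = malloc(7) -> d = 2; heap: [0-1 ALLOC][2-8 ALLOC][9-41 FREE]
Op 8: free(c) -> (freed c); heap: [0-1 FREE][2-8 ALLOC][9-41 FREE]

Answer: [0-1 FREE][2-8 ALLOC][9-41 FREE]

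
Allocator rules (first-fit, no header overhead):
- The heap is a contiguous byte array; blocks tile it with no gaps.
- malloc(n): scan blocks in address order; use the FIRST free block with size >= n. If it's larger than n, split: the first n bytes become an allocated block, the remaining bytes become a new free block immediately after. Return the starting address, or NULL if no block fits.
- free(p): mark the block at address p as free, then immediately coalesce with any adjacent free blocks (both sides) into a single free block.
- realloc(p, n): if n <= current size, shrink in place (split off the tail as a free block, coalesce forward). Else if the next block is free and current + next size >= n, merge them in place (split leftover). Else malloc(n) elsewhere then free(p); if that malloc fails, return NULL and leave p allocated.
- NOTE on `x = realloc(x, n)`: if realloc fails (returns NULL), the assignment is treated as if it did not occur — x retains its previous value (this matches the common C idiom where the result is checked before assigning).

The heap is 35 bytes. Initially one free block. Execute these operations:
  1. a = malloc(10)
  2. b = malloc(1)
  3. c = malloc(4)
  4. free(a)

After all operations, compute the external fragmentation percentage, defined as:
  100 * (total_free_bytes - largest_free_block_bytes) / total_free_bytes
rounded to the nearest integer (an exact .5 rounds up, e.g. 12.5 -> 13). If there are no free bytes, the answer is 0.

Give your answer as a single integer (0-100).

Op 1: a = malloc(10) -> a = 0; heap: [0-9 ALLOC][10-34 FREE]
Op 2: b = malloc(1) -> b = 10; heap: [0-9 ALLOC][10-10 ALLOC][11-34 FREE]
Op 3: c = malloc(4) -> c = 11; heap: [0-9 ALLOC][10-10 ALLOC][11-14 ALLOC][15-34 FREE]
Op 4: free(a) -> (freed a); heap: [0-9 FREE][10-10 ALLOC][11-14 ALLOC][15-34 FREE]
Free blocks: [10 20] total_free=30 largest=20 -> 100*(30-20)/30 = 1000/30 ≈ 33.333 -> rounds to 33

Answer: 33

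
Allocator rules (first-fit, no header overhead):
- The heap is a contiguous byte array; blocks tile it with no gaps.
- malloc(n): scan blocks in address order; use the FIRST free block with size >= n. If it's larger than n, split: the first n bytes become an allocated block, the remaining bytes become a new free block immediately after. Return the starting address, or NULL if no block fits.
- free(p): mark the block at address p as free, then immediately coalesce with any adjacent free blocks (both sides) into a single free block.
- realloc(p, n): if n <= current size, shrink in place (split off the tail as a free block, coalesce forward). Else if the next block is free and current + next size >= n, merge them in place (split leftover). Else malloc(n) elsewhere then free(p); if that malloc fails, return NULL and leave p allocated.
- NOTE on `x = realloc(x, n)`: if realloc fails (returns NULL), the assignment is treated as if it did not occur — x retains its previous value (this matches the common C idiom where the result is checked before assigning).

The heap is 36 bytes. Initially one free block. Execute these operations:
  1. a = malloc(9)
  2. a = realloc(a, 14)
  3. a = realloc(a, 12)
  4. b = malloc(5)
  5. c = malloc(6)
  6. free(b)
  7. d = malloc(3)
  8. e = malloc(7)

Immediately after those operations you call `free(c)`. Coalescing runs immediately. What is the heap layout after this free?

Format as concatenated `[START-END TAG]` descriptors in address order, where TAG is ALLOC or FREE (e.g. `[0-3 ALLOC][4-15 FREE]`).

Op 1: a = malloc(9) -> a = 0; heap: [0-8 ALLOC][9-35 FREE]
Op 2: a = realloc(a, 14) -> a = 0; heap: [0-13 ALLOC][14-35 FREE]
Op 3: a = realloc(a, 12) -> a = 0; heap: [0-11 ALLOC][12-35 FREE]
Op 4: b = malloc(5) -> b = 12; heap: [0-11 ALLOC][12-16 ALLOC][17-35 FREE]
Op 5: c = malloc(6) -> c = 17; heap: [0-11 ALLOC][12-16 ALLOC][17-22 ALLOC][23-35 FREE]
Op 6: free(b) -> (freed b); heap: [0-11 ALLOC][12-16 FREE][17-22 ALLOC][23-35 FREE]
Op 7: d = malloc(3) -> d = 12; heap: [0-11 ALLOC][12-14 ALLOC][15-16 FREE][17-22 ALLOC][23-35 FREE]
Op 8: e = malloc(7) -> e = 23; heap: [0-11 ALLOC][12-14 ALLOC][15-16 FREE][17-22 ALLOC][23-29 ALLOC][30-35 FREE]
free(c): c = 17 -> block [17-22 ALLOC]; mark free, coalesce with adjacent free neighbors -> [0-11 ALLOC][12-14 ALLOC][15-22 FREE][23-29 ALLOC][30-35 FREE]

Answer: [0-11 ALLOC][12-14 ALLOC][15-22 FREE][23-29 ALLOC][30-35 FREE]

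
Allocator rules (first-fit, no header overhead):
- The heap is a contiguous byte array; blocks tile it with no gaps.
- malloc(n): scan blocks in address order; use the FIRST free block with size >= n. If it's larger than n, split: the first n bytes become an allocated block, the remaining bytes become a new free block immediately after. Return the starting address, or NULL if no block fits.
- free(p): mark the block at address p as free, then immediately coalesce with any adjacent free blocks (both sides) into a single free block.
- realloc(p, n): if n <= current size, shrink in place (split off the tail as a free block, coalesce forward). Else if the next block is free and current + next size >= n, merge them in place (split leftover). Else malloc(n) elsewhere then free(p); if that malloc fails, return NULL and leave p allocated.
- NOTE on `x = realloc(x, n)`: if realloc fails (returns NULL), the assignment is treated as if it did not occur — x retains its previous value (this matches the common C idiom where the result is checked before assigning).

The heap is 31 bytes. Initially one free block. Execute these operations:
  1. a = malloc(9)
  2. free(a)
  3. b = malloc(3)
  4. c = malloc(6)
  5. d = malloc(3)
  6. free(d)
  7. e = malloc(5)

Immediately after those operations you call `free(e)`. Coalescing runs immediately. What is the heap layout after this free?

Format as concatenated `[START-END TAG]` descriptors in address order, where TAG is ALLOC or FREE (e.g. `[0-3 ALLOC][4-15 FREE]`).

Answer: [0-2 ALLOC][3-8 ALLOC][9-30 FREE]

Derivation:
Op 1: a = malloc(9) -> a = 0; heap: [0-8 ALLOC][9-30 FREE]
Op 2: free(a) -> (freed a); heap: [0-30 FREE]
Op 3: b = malloc(3) -> b = 0; heap: [0-2 ALLOC][3-30 FREE]
Op 4: c = malloc(6) -> c = 3; heap: [0-2 ALLOC][3-8 ALLOC][9-30 FREE]
Op 5: d = malloc(3) -> d = 9; heap: [0-2 ALLOC][3-8 ALLOC][9-11 ALLOC][12-30 FREE]
Op 6: free(d) -> (freed d); heap: [0-2 ALLOC][3-8 ALLOC][9-30 FREE]
Op 7: e = malloc(5) -> e = 9; heap: [0-2 ALLOC][3-8 ALLOC][9-13 ALLOC][14-30 FREE]
free(e): e = 9 -> block [9-13 ALLOC]; mark free, coalesce with adjacent free neighbors -> [0-2 ALLOC][3-8 ALLOC][9-30 FREE]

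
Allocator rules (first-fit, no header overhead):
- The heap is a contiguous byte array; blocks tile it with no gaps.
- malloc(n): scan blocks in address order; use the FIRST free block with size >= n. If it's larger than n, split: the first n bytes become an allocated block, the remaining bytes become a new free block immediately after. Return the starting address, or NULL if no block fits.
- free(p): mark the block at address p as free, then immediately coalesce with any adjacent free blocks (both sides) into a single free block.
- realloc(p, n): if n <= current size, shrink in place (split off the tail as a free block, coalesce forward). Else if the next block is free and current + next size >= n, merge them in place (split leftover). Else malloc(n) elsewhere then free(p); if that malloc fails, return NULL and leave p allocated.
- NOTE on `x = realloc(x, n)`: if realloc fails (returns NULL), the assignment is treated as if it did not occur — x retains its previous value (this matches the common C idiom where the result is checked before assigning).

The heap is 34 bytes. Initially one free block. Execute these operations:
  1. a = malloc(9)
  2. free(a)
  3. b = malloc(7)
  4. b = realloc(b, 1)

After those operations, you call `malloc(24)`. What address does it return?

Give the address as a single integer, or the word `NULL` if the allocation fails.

Op 1: a = malloc(9) -> a = 0; heap: [0-8 ALLOC][9-33 FREE]
Op 2: free(a) -> (freed a); heap: [0-33 FREE]
Op 3: b = malloc(7) -> b = 0; heap: [0-6 ALLOC][7-33 FREE]
Op 4: b = realloc(b, 1) -> b = 0; heap: [0-0 ALLOC][1-33 FREE]
malloc(24): first-fit scan over [0-0 ALLOC][1-33 FREE] -> 1

Answer: 1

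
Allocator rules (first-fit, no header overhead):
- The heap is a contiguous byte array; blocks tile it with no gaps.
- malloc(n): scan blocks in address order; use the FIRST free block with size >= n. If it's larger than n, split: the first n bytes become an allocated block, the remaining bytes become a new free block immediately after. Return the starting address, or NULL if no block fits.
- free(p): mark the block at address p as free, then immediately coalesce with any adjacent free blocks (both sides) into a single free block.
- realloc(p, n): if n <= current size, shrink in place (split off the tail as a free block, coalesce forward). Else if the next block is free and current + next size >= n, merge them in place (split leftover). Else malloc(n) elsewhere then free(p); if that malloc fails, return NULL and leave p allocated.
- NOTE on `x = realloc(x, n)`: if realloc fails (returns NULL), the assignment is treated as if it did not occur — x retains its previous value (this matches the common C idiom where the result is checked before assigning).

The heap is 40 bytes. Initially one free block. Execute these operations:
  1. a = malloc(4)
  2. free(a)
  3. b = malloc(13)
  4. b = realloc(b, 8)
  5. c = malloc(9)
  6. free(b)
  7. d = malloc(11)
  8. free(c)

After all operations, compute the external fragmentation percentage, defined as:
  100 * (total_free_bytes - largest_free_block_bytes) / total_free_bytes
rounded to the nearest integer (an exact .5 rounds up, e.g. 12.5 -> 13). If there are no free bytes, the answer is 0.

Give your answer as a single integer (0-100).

Op 1: a = malloc(4) -> a = 0; heap: [0-3 ALLOC][4-39 FREE]
Op 2: free(a) -> (freed a); heap: [0-39 FREE]
Op 3: b = malloc(13) -> b = 0; heap: [0-12 ALLOC][13-39 FREE]
Op 4: b = realloc(b, 8) -> b = 0; heap: [0-7 ALLOC][8-39 FREE]
Op 5: c = malloc(9) -> c = 8; heap: [0-7 ALLOC][8-16 ALLOC][17-39 FREE]
Op 6: free(b) -> (freed b); heap: [0-7 FREE][8-16 ALLOC][17-39 FREE]
Op 7: d = malloc(11) -> d = 17; heap: [0-7 FREE][8-16 ALLOC][17-27 ALLOC][28-39 FREE]
Op 8: free(c) -> (freed c); heap: [0-16 FREE][17-27 ALLOC][28-39 FREE]
Free blocks: [17 12] total_free=29 largest=17 -> 100*(29-17)/29 = 1200/29 ≈ 41.379 -> rounds to 41

Answer: 41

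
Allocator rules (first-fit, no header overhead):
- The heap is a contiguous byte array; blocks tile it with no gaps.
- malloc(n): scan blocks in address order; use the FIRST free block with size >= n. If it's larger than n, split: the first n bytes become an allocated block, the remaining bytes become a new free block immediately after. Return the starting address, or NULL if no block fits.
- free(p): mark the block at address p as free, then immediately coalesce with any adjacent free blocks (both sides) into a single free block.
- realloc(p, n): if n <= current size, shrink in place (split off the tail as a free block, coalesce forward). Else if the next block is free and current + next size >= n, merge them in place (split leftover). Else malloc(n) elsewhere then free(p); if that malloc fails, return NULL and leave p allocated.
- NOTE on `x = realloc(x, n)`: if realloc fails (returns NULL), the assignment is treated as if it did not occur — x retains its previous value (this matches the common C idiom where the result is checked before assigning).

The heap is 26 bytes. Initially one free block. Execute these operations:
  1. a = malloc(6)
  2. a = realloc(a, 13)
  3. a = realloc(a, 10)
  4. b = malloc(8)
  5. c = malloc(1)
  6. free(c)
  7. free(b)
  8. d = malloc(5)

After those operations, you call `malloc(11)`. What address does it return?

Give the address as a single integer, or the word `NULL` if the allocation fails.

Answer: 15

Derivation:
Op 1: a = malloc(6) -> a = 0; heap: [0-5 ALLOC][6-25 FREE]
Op 2: a = realloc(a, 13) -> a = 0; heap: [0-12 ALLOC][13-25 FREE]
Op 3: a = realloc(a, 10) -> a = 0; heap: [0-9 ALLOC][10-25 FREE]
Op 4: b = malloc(8) -> b = 10; heap: [0-9 ALLOC][10-17 ALLOC][18-25 FREE]
Op 5: c = malloc(1) -> c = 18; heap: [0-9 ALLOC][10-17 ALLOC][18-18 ALLOC][19-25 FREE]
Op 6: free(c) -> (freed c); heap: [0-9 ALLOC][10-17 ALLOC][18-25 FREE]
Op 7: free(b) -> (freed b); heap: [0-9 ALLOC][10-25 FREE]
Op 8: d = malloc(5) -> d = 10; heap: [0-9 ALLOC][10-14 ALLOC][15-25 FREE]
malloc(11): first-fit scan over [0-9 ALLOC][10-14 ALLOC][15-25 FREE] -> 15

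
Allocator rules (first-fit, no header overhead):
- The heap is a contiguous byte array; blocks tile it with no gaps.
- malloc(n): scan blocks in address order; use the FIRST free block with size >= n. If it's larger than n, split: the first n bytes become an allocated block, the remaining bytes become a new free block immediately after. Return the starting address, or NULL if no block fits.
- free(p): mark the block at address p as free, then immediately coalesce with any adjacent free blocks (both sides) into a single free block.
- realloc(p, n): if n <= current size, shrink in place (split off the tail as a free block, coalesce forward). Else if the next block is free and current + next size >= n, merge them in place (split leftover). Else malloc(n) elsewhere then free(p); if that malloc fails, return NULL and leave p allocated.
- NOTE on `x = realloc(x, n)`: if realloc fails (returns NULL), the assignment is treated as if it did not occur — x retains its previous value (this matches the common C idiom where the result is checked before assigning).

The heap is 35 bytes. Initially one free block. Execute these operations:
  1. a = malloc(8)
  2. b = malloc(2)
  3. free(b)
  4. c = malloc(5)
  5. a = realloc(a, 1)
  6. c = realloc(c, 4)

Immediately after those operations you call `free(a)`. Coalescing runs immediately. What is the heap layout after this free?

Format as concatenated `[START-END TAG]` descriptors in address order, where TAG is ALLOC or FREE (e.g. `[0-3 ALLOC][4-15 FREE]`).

Op 1: a = malloc(8) -> a = 0; heap: [0-7 ALLOC][8-34 FREE]
Op 2: b = malloc(2) -> b = 8; heap: [0-7 ALLOC][8-9 ALLOC][10-34 FREE]
Op 3: free(b) -> (freed b); heap: [0-7 ALLOC][8-34 FREE]
Op 4: c = malloc(5) -> c = 8; heap: [0-7 ALLOC][8-12 ALLOC][13-34 FREE]
Op 5: a = realloc(a, 1) -> a = 0; heap: [0-0 ALLOC][1-7 FREE][8-12 ALLOC][13-34 FREE]
Op 6: c = realloc(c, 4) -> c = 8; heap: [0-0 ALLOC][1-7 FREE][8-11 ALLOC][12-34 FREE]
free(a): a = 0 -> block [0-0 ALLOC]; mark free, coalesce with adjacent free neighbors -> [0-7 FREE][8-11 ALLOC][12-34 FREE]

Answer: [0-7 FREE][8-11 ALLOC][12-34 FREE]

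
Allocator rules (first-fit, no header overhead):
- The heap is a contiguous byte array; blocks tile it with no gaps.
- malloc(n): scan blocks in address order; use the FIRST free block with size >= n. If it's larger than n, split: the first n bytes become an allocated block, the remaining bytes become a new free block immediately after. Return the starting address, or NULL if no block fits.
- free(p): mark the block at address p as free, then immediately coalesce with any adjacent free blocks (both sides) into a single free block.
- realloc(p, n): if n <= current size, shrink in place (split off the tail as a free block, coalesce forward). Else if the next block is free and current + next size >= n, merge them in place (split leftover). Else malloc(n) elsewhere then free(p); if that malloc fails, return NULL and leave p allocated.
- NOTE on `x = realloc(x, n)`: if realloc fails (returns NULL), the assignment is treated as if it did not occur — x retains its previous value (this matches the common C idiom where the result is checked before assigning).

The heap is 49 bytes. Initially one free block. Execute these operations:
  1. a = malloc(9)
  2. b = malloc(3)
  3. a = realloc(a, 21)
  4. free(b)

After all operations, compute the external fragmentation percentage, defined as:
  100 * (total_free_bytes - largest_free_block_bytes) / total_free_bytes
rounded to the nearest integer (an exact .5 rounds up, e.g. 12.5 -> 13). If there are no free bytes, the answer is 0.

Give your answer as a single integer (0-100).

Op 1: a = malloc(9) -> a = 0; heap: [0-8 ALLOC][9-48 FREE]
Op 2: b = malloc(3) -> b = 9; heap: [0-8 ALLOC][9-11 ALLOC][12-48 FREE]
Op 3: a = realloc(a, 21) -> a = 12; heap: [0-8 FREE][9-11 ALLOC][12-32 ALLOC][33-48 FREE]
Op 4: free(b) -> (freed b); heap: [0-11 FREE][12-32 ALLOC][33-48 FREE]
Free blocks: [12 16] total_free=28 largest=16 -> 100*(28-16)/28 = 1200/28 ≈ 42.857 -> rounds to 43

Answer: 43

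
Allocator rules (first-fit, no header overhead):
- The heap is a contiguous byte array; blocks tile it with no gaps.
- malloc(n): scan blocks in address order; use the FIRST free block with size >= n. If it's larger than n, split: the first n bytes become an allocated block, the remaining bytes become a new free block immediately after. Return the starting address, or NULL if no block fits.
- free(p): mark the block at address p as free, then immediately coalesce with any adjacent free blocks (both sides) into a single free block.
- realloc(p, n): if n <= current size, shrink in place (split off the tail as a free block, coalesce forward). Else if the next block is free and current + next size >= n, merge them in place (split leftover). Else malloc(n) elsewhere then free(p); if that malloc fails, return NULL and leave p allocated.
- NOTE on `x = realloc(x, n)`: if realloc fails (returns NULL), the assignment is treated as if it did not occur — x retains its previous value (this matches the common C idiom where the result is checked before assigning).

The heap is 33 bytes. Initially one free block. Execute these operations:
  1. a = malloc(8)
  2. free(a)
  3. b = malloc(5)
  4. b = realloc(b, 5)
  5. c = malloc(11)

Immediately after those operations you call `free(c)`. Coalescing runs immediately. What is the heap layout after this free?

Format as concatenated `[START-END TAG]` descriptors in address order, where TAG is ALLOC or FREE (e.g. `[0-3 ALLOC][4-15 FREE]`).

Answer: [0-4 ALLOC][5-32 FREE]

Derivation:
Op 1: a = malloc(8) -> a = 0; heap: [0-7 ALLOC][8-32 FREE]
Op 2: free(a) -> (freed a); heap: [0-32 FREE]
Op 3: b = malloc(5) -> b = 0; heap: [0-4 ALLOC][5-32 FREE]
Op 4: b = realloc(b, 5) -> b = 0; heap: [0-4 ALLOC][5-32 FREE]
Op 5: c = malloc(11) -> c = 5; heap: [0-4 ALLOC][5-15 ALLOC][16-32 FREE]
free(c): c = 5 -> block [5-15 ALLOC]; mark free, coalesce with adjacent free neighbors -> [0-4 ALLOC][5-32 FREE]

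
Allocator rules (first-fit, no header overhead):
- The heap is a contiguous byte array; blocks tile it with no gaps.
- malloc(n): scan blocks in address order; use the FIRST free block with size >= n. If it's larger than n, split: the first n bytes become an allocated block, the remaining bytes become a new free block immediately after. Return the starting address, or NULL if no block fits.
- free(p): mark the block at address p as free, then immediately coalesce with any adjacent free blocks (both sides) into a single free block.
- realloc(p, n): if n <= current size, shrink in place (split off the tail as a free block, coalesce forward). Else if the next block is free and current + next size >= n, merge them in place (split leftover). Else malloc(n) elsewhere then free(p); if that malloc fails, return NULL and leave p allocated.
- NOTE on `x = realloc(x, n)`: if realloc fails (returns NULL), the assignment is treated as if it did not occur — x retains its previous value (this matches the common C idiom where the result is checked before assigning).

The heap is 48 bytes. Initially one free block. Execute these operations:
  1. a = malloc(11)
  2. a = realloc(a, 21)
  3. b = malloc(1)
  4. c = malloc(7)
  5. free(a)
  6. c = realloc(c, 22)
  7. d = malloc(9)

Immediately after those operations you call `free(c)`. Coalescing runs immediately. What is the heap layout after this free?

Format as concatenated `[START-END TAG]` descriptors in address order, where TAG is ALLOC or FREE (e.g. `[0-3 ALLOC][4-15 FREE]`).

Op 1: a = malloc(11) -> a = 0; heap: [0-10 ALLOC][11-47 FREE]
Op 2: a = realloc(a, 21) -> a = 0; heap: [0-20 ALLOC][21-47 FREE]
Op 3: b = malloc(1) -> b = 21; heap: [0-20 ALLOC][21-21 ALLOC][22-47 FREE]
Op 4: c = malloc(7) -> c = 22; heap: [0-20 ALLOC][21-21 ALLOC][22-28 ALLOC][29-47 FREE]
Op 5: free(a) -> (freed a); heap: [0-20 FREE][21-21 ALLOC][22-28 ALLOC][29-47 FREE]
Op 6: c = realloc(c, 22) -> c = 22; heap: [0-20 FREE][21-21 ALLOC][22-43 ALLOC][44-47 FREE]
Op 7: d = malloc(9) -> d = 0; heap: [0-8 ALLOC][9-20 FREE][21-21 ALLOC][22-43 ALLOC][44-47 FREE]
free(c): c = 22 -> block [22-43 ALLOC]; mark free, coalesce with adjacent free neighbors -> [0-8 ALLOC][9-20 FREE][21-21 ALLOC][22-47 FREE]

Answer: [0-8 ALLOC][9-20 FREE][21-21 ALLOC][22-47 FREE]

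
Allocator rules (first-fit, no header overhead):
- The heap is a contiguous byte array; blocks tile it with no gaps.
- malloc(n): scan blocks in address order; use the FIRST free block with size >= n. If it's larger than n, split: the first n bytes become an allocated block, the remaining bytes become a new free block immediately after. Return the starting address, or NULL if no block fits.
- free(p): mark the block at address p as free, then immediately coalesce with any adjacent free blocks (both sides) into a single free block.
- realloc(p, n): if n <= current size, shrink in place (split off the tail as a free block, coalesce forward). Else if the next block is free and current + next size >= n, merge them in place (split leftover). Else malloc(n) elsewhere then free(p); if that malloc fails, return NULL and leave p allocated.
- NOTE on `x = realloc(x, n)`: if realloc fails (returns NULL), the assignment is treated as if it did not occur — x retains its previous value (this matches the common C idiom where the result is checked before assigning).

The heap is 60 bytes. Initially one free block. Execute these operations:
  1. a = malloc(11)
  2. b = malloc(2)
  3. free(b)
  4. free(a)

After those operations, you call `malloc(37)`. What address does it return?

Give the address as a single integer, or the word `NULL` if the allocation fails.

Op 1: a = malloc(11) -> a = 0; heap: [0-10 ALLOC][11-59 FREE]
Op 2: b = malloc(2) -> b = 11; heap: [0-10 ALLOC][11-12 ALLOC][13-59 FREE]
Op 3: free(b) -> (freed b); heap: [0-10 ALLOC][11-59 FREE]
Op 4: free(a) -> (freed a); heap: [0-59 FREE]
malloc(37): first-fit scan over [0-59 FREE] -> 0

Answer: 0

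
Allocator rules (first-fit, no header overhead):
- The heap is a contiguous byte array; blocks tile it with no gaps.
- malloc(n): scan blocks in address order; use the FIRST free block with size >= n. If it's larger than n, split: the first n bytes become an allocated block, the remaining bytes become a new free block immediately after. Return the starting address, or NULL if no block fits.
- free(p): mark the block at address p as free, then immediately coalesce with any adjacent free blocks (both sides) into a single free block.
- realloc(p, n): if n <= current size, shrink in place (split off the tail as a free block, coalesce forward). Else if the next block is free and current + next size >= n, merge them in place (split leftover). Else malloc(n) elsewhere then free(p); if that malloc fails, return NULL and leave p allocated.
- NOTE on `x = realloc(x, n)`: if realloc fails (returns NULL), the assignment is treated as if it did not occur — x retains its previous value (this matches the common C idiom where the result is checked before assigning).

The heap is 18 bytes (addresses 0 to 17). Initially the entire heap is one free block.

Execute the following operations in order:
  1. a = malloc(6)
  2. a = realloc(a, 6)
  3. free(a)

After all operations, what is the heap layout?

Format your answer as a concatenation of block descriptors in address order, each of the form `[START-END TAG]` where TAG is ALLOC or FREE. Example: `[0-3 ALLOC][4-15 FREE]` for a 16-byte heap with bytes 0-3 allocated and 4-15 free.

Answer: [0-17 FREE]

Derivation:
Op 1: a = malloc(6) -> a = 0; heap: [0-5 ALLOC][6-17 FREE]
Op 2: a = realloc(a, 6) -> a = 0; heap: [0-5 ALLOC][6-17 FREE]
Op 3: free(a) -> (freed a); heap: [0-17 FREE]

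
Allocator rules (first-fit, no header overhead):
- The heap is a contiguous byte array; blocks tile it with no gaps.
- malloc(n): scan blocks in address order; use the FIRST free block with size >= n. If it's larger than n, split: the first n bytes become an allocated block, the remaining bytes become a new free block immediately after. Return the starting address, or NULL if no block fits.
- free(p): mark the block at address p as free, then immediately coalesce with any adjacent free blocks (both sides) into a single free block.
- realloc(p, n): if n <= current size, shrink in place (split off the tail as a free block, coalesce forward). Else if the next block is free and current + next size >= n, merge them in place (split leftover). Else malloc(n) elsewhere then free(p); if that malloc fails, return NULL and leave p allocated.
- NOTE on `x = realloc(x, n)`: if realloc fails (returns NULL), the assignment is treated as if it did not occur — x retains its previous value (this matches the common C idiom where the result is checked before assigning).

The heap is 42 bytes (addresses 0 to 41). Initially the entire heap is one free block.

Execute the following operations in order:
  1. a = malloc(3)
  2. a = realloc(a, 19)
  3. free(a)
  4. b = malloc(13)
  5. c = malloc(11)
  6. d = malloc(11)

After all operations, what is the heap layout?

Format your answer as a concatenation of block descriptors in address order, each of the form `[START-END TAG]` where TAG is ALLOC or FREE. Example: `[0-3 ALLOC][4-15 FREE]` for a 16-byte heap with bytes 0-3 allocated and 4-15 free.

Op 1: a = malloc(3) -> a = 0; heap: [0-2 ALLOC][3-41 FREE]
Op 2: a = realloc(a, 19) -> a = 0; heap: [0-18 ALLOC][19-41 FREE]
Op 3: free(a) -> (freed a); heap: [0-41 FREE]
Op 4: b = malloc(13) -> b = 0; heap: [0-12 ALLOC][13-41 FREE]
Op 5: c = malloc(11) -> c = 13; heap: [0-12 ALLOC][13-23 ALLOC][24-41 FREE]
Op 6: d = malloc(11) -> d = 24; heap: [0-12 ALLOC][13-23 ALLOC][24-34 ALLOC][35-41 FREE]

Answer: [0-12 ALLOC][13-23 ALLOC][24-34 ALLOC][35-41 FREE]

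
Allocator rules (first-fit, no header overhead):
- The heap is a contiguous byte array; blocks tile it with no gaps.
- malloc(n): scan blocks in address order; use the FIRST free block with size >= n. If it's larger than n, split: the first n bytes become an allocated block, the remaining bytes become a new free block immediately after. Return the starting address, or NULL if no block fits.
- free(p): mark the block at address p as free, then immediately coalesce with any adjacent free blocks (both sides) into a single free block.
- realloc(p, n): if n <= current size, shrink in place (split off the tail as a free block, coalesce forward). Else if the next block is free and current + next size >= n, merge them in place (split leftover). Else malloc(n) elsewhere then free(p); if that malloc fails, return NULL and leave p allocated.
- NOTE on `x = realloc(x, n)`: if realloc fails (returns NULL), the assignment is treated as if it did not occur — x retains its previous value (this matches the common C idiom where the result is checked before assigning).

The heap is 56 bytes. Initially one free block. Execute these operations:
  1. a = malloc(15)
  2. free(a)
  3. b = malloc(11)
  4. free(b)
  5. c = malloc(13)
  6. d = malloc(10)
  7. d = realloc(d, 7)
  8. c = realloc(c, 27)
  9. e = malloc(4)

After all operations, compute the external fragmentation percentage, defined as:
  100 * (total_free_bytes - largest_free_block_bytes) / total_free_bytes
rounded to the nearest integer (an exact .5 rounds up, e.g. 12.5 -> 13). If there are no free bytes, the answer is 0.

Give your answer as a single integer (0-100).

Answer: 50

Derivation:
Op 1: a = malloc(15) -> a = 0; heap: [0-14 ALLOC][15-55 FREE]
Op 2: free(a) -> (freed a); heap: [0-55 FREE]
Op 3: b = malloc(11) -> b = 0; heap: [0-10 ALLOC][11-55 FREE]
Op 4: free(b) -> (freed b); heap: [0-55 FREE]
Op 5: c = malloc(13) -> c = 0; heap: [0-12 ALLOC][13-55 FREE]
Op 6: d = malloc(10) -> d = 13; heap: [0-12 ALLOC][13-22 ALLOC][23-55 FREE]
Op 7: d = realloc(d, 7) -> d = 13; heap: [0-12 ALLOC][13-19 ALLOC][20-55 FREE]
Op 8: c = realloc(c, 27) -> c = 20; heap: [0-12 FREE][13-19 ALLOC][20-46 ALLOC][47-55 FREE]
Op 9: e = malloc(4) -> e = 0; heap: [0-3 ALLOC][4-12 FREE][13-19 ALLOC][20-46 ALLOC][47-55 FREE]
Free blocks: [9 9] total_free=18 largest=9 -> 100*(18-9)/18 = 900/18 = 50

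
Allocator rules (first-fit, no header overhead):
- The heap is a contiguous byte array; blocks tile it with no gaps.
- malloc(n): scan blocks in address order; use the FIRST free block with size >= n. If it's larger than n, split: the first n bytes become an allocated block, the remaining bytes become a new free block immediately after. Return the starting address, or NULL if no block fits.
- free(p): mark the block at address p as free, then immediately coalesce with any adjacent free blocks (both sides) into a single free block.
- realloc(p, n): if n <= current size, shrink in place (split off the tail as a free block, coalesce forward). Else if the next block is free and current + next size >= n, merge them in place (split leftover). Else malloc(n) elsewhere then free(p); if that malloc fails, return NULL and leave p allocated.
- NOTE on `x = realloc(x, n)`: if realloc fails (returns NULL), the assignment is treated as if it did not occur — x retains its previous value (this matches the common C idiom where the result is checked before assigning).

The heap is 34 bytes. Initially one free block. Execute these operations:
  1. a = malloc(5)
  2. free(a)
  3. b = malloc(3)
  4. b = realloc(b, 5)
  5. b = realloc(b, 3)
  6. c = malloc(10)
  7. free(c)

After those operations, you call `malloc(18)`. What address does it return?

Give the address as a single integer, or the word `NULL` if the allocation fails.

Answer: 3

Derivation:
Op 1: a = malloc(5) -> a = 0; heap: [0-4 ALLOC][5-33 FREE]
Op 2: free(a) -> (freed a); heap: [0-33 FREE]
Op 3: b = malloc(3) -> b = 0; heap: [0-2 ALLOC][3-33 FREE]
Op 4: b = realloc(b, 5) -> b = 0; heap: [0-4 ALLOC][5-33 FREE]
Op 5: b = realloc(b, 3) -> b = 0; heap: [0-2 ALLOC][3-33 FREE]
Op 6: c = malloc(10) -> c = 3; heap: [0-2 ALLOC][3-12 ALLOC][13-33 FREE]
Op 7: free(c) -> (freed c); heap: [0-2 ALLOC][3-33 FREE]
malloc(18): first-fit scan over [0-2 ALLOC][3-33 FREE] -> 3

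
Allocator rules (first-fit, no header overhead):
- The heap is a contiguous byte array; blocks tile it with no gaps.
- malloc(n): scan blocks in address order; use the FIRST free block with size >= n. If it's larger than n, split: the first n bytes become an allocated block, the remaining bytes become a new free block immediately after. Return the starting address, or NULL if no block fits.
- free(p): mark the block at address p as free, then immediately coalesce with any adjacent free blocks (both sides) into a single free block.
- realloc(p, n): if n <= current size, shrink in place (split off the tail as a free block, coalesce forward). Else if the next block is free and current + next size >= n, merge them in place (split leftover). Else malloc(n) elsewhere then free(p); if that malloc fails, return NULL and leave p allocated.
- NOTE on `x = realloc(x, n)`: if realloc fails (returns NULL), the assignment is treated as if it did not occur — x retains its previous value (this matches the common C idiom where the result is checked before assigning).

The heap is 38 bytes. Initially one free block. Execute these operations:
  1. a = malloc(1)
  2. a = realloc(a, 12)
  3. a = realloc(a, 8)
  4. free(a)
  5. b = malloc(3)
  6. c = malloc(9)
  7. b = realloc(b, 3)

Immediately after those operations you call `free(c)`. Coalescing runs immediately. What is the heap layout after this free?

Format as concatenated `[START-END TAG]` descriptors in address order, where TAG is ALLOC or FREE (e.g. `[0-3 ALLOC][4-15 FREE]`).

Answer: [0-2 ALLOC][3-37 FREE]

Derivation:
Op 1: a = malloc(1) -> a = 0; heap: [0-0 ALLOC][1-37 FREE]
Op 2: a = realloc(a, 12) -> a = 0; heap: [0-11 ALLOC][12-37 FREE]
Op 3: a = realloc(a, 8) -> a = 0; heap: [0-7 ALLOC][8-37 FREE]
Op 4: free(a) -> (freed a); heap: [0-37 FREE]
Op 5: b = malloc(3) -> b = 0; heap: [0-2 ALLOC][3-37 FREE]
Op 6: c = malloc(9) -> c = 3; heap: [0-2 ALLOC][3-11 ALLOC][12-37 FREE]
Op 7: b = realloc(b, 3) -> b = 0; heap: [0-2 ALLOC][3-11 ALLOC][12-37 FREE]
free(c): c = 3 -> block [3-11 ALLOC]; mark free, coalesce with adjacent free neighbors -> [0-2 ALLOC][3-37 FREE]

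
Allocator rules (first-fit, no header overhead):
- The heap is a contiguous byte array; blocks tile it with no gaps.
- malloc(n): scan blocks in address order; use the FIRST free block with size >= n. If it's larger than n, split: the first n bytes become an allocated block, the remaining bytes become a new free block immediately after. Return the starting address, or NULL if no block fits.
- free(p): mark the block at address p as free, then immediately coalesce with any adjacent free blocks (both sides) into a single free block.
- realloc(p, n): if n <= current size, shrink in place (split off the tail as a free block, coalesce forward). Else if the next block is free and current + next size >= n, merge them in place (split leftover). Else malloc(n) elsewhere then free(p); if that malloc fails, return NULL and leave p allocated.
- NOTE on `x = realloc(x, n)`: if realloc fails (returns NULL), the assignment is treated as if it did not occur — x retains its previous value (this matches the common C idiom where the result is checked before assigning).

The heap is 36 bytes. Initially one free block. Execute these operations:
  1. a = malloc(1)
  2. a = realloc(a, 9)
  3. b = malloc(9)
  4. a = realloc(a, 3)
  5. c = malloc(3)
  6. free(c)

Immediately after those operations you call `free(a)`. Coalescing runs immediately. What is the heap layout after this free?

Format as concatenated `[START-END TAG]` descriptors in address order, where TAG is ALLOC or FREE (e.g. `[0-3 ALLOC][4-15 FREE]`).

Op 1: a = malloc(1) -> a = 0; heap: [0-0 ALLOC][1-35 FREE]
Op 2: a = realloc(a, 9) -> a = 0; heap: [0-8 ALLOC][9-35 FREE]
Op 3: b = malloc(9) -> b = 9; heap: [0-8 ALLOC][9-17 ALLOC][18-35 FREE]
Op 4: a = realloc(a, 3) -> a = 0; heap: [0-2 ALLOC][3-8 FREE][9-17 ALLOC][18-35 FREE]
Op 5: c = malloc(3) -> c = 3; heap: [0-2 ALLOC][3-5 ALLOC][6-8 FREE][9-17 ALLOC][18-35 FREE]
Op 6: free(c) -> (freed c); heap: [0-2 ALLOC][3-8 FREE][9-17 ALLOC][18-35 FREE]
free(a): a = 0 -> block [0-2 ALLOC]; mark free, coalesce with adjacent free neighbors -> [0-8 FREE][9-17 ALLOC][18-35 FREE]

Answer: [0-8 FREE][9-17 ALLOC][18-35 FREE]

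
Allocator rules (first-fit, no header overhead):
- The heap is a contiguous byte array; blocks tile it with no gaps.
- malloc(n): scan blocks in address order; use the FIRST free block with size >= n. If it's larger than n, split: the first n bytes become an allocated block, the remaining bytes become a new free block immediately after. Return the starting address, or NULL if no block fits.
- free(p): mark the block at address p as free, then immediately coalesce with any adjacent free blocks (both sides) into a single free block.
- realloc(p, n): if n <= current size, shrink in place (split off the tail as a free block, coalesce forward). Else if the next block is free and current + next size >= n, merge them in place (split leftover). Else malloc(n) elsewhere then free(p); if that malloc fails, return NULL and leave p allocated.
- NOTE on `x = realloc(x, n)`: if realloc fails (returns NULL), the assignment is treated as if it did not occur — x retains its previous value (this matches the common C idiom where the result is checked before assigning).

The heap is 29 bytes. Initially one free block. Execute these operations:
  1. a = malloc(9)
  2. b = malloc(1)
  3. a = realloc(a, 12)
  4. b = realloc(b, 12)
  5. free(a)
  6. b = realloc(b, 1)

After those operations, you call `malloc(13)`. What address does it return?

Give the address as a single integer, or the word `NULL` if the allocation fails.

Answer: 10

Derivation:
Op 1: a = malloc(9) -> a = 0; heap: [0-8 ALLOC][9-28 FREE]
Op 2: b = malloc(1) -> b = 9; heap: [0-8 ALLOC][9-9 ALLOC][10-28 FREE]
Op 3: a = realloc(a, 12) -> a = 10; heap: [0-8 FREE][9-9 ALLOC][10-21 ALLOC][22-28 FREE]
Op 4: b = realloc(b, 12) -> NULL (b unchanged); heap: [0-8 FREE][9-9 ALLOC][10-21 ALLOC][22-28 FREE]
Op 5: free(a) -> (freed a); heap: [0-8 FREE][9-9 ALLOC][10-28 FREE]
Op 6: b = realloc(b, 1) -> b = 9; heap: [0-8 FREE][9-9 ALLOC][10-28 FREE]
malloc(13): first-fit scan over [0-8 FREE][9-9 ALLOC][10-28 FREE] -> 10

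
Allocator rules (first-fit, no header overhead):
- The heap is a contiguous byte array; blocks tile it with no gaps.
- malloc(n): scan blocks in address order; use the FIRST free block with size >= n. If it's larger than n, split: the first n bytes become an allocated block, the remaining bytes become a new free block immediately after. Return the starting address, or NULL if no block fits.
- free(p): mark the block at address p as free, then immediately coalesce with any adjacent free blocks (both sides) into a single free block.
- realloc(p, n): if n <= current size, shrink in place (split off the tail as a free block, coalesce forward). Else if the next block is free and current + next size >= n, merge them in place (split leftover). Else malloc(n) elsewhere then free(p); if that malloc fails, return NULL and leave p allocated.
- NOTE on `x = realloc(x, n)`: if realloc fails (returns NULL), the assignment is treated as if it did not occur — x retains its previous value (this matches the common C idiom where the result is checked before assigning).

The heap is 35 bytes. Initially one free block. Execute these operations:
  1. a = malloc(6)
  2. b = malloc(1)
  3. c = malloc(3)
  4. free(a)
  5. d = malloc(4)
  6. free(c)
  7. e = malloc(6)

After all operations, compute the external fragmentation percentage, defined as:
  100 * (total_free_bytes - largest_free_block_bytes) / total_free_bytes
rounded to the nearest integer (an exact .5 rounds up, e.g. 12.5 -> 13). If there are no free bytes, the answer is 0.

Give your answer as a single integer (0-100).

Op 1: a = malloc(6) -> a = 0; heap: [0-5 ALLOC][6-34 FREE]
Op 2: b = malloc(1) -> b = 6; heap: [0-5 ALLOC][6-6 ALLOC][7-34 FREE]
Op 3: c = malloc(3) -> c = 7; heap: [0-5 ALLOC][6-6 ALLOC][7-9 ALLOC][10-34 FREE]
Op 4: free(a) -> (freed a); heap: [0-5 FREE][6-6 ALLOC][7-9 ALLOC][10-34 FREE]
Op 5: d = malloc(4) -> d = 0; heap: [0-3 ALLOC][4-5 FREE][6-6 ALLOC][7-9 ALLOC][10-34 FREE]
Op 6: free(c) -> (freed c); heap: [0-3 ALLOC][4-5 FREE][6-6 ALLOC][7-34 FREE]
Op 7: e = malloc(6) -> e = 7; heap: [0-3 ALLOC][4-5 FREE][6-6 ALLOC][7-12 ALLOC][13-34 FREE]
Free blocks: [2 22] total_free=24 largest=22 -> 100*(24-22)/24 = 200/24 ≈ 8.333 -> rounds to 8

Answer: 8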